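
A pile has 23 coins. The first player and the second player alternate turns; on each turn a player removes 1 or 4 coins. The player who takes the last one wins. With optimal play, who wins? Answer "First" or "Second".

First

Compute winning (W) and losing (L) positions by backward induction:
i:   0  1  2  3  4  5  6  7  8  9 10 11 12 13 14 15 16 17 18 19 20 21 22 23
     L  W  L  W  W  L  W  L  W  W  L  W  L  W  W  L  W  L  W  W  L  W  L  W
Position 23 is W, so the first player wins.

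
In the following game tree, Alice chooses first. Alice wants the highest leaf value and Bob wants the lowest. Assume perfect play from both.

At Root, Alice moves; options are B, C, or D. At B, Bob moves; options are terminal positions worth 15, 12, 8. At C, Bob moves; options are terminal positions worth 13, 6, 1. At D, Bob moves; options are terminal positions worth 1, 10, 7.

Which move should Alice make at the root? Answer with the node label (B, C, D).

B (Bob): min(15, 12, 8) = 8
C (Bob): min(13, 6, 1) = 1
D (Bob): min(1, 10, 7) = 1
Root (Alice): max(8, 1, 1) = 8
Alice picks the child with the highest value: B (value 8).

B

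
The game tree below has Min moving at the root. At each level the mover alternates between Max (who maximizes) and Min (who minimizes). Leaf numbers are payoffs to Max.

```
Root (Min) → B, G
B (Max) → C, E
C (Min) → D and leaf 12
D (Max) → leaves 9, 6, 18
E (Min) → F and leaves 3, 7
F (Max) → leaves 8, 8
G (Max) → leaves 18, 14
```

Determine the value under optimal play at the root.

12

D (Max): max(9, 6, 18) = 18
C (Min): min(18, 12) = 12
F (Max): max(8, 8) = 8
E (Min): min(8, 3, 7) = 3
B (Max): max(12, 3) = 12
G (Max): max(18, 14) = 18
Root (Min): min(12, 18) = 12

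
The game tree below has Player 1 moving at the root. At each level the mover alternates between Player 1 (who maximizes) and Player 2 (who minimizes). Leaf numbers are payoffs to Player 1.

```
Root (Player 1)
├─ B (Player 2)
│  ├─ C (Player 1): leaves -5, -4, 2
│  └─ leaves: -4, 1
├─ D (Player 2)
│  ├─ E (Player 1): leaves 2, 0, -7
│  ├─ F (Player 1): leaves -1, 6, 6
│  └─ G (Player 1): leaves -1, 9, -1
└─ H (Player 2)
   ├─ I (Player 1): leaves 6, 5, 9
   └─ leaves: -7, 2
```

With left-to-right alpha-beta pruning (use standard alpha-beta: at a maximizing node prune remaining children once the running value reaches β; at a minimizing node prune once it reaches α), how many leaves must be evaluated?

16

C [α=-∞,β=+∞]: v=2
B [α=-∞,β=+∞]: v=-4
E [α=-4,β=+∞]: v=2
F [α=-4,β=2]: v=6 after child 2 ≥ β → β-cutoff, skip 1
G [α=-4,β=2]: v=9 after child 2 ≥ β → β-cutoff, skip 1
D [α=-4,β=+∞]: v=2
I [α=2,β=+∞]: v=9
H [α=2,β=+∞]: v=-7 after child 2 ≤ α → α-cutoff, skip 1
Root [α=-∞,β=+∞]: v=2
Leaves evaluated: 16 of 19.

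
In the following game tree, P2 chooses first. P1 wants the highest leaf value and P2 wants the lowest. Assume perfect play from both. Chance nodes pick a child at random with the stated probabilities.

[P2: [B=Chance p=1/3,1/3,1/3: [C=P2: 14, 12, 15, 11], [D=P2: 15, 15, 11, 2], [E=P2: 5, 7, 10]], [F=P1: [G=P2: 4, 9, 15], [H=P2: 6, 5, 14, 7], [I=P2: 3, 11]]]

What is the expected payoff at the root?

5

C (P2): min(14, 12, 15, 11) = 11
D (P2): min(15, 15, 11, 2) = 2
E (P2): min(5, 7, 10) = 5
B (Chance): 1/3·11 + 1/3·2 + 1/3·5 = 6
G (P2): min(4, 9, 15) = 4
H (P2): min(6, 5, 14, 7) = 5
I (P2): min(3, 11) = 3
F (P1): max(4, 5, 3) = 5
Root (P2): min(6, 5) = 5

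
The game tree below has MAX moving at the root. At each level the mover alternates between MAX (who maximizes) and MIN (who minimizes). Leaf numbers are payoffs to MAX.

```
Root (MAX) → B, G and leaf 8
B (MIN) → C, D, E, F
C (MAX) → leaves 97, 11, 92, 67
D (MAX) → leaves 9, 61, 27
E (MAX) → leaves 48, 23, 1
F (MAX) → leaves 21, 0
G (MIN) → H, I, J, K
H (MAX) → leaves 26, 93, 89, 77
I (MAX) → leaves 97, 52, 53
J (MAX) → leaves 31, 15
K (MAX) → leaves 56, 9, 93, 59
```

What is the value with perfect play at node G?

H: max(26, 93, 89, 77) = 93
I: max(97, 52, 53) = 97
J: max(31, 15) = 31
K: max(56, 9, 93, 59) = 93
G: min(93, 97, 31, 93) = 31

31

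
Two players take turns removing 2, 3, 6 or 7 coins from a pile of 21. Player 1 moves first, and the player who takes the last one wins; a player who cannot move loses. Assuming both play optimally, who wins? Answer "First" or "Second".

First

Positions where the player to move wins (W) vs loses (L):
i:   0  1  2  3  4  5  6  7  8  9 10 11 12 13 14 15 16 17 18 19 20 21
     L  L  W  W  W  L  W  W  W  L  L  W  W  W  L  W  W  W  L  L  W  W
Position 21 is W, so the first player wins.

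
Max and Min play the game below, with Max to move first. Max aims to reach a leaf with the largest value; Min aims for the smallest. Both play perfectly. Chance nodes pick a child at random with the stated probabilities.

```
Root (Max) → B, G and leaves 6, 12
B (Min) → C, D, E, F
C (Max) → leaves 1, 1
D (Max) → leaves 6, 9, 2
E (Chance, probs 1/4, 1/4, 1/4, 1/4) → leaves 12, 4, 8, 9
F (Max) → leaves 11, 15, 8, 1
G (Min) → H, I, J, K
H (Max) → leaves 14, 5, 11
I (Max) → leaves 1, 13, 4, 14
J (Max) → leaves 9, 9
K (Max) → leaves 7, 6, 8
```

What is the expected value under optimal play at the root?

C (Max): max(1, 1) = 1
D (Max): max(6, 9, 2) = 9
E (Chance): 1/4·12 + 1/4·4 + 1/4·8 + 1/4·9 = 8.25
F (Max): max(11, 15, 8, 1) = 15
B (Min): min(1, 9, 8.25, 15) = 1
H (Max): max(14, 5, 11) = 14
I (Max): max(1, 13, 4, 14) = 14
J (Max): max(9, 9) = 9
K (Max): max(7, 6, 8) = 8
G (Min): min(14, 14, 9, 8) = 8
Root (Max): max(1, 8, 6, 12) = 12

12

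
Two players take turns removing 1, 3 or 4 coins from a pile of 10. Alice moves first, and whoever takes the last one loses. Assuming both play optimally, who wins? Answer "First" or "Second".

Second

Positions where the player to move wins (W) vs loses (L):
i:   0  1  2  3  4  5  6  7  8  9 10
     W  L  W  L  W  W  W  W  L  W  L
Position 10 is L, so the second player wins.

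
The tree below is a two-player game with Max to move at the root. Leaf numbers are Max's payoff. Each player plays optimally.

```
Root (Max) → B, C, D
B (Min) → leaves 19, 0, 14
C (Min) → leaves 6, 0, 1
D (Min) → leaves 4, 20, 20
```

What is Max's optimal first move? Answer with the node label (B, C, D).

B (Min): min(19, 0, 14) = 0
C (Min): min(6, 0, 1) = 0
D (Min): min(4, 20, 20) = 4
Root (Max): max(0, 0, 4) = 4
Max picks the child with the highest value: D (value 4).

D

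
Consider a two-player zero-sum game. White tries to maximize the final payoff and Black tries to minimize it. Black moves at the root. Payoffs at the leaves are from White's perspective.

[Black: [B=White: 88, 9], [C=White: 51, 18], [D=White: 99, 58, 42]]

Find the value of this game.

B (White): max(88, 9) = 88
C (White): max(51, 18) = 51
D (White): max(99, 58, 42) = 99
Root (Black): min(88, 51, 99) = 51

51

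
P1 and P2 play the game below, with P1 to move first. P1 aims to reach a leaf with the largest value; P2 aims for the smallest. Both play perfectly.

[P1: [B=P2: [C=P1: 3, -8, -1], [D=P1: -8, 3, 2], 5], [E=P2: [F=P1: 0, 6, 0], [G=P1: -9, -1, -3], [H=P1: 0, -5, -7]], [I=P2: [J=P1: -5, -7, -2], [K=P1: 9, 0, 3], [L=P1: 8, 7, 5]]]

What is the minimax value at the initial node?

3

C (P1): max(3, -8, -1) = 3
D (P1): max(-8, 3, 2) = 3
B (P2): min(3, 3, 5) = 3
F (P1): max(0, 6, 0) = 6
G (P1): max(-9, -1, -3) = -1
H (P1): max(0, -5, -7) = 0
E (P2): min(6, -1, 0) = -1
J (P1): max(-5, -7, -2) = -2
K (P1): max(9, 0, 3) = 9
L (P1): max(8, 7, 5) = 8
I (P2): min(-2, 9, 8) = -2
Root (P1): max(3, -1, -2) = 3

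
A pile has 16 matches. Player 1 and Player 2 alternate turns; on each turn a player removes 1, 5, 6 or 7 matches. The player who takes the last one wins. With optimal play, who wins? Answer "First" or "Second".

i:   0  1  2  3  4  5  6  7  8  9 10 11 12 13 14 15 16
     L  W  L  W  L  W  W  W  W  W  W  W  L  W  L  W  L
Position 16 is L, so the second player wins.

Second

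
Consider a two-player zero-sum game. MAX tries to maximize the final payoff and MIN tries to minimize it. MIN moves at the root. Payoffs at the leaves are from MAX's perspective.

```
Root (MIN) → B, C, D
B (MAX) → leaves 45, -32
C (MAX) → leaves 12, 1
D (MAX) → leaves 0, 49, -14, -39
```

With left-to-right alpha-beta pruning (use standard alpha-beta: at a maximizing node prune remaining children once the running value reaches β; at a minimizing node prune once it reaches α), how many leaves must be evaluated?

B [α=-∞,β=+∞]: v=45
C [α=-∞,β=45]: v=12
D [α=-∞,β=12]: v=49 after child 2 ≥ β → β-cutoff, skip 2
Root [α=-∞,β=+∞]: v=12
Leaves evaluated: 6 of 8.

6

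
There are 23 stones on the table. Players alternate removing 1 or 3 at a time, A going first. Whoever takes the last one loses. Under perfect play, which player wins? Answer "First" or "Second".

Mark each pile size as W (mover wins) or L (mover loses):
i:   0  1  2  3  4  5  6  7  8  9 10 11 12 13 14 15 16 17 18 19 20 21 22 23
     W  L  W  L  W  L  W  L  W  L  W  L  W  L  W  L  W  L  W  L  W  L  W  L
Position 23 is L, so the second player wins.

Second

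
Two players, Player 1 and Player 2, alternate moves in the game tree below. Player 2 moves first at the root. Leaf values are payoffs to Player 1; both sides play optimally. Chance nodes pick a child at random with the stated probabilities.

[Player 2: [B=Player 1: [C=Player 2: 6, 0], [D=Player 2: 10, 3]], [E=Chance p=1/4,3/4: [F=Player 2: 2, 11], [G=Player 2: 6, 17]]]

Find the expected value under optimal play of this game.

3

C (Player 2): min(6, 0) = 0
D (Player 2): min(10, 3) = 3
B (Player 1): max(0, 3) = 3
F (Player 2): min(2, 11) = 2
G (Player 2): min(6, 17) = 6
E (Chance): 1/4·2 + 3/4·6 = 5
Root (Player 2): min(3, 5) = 3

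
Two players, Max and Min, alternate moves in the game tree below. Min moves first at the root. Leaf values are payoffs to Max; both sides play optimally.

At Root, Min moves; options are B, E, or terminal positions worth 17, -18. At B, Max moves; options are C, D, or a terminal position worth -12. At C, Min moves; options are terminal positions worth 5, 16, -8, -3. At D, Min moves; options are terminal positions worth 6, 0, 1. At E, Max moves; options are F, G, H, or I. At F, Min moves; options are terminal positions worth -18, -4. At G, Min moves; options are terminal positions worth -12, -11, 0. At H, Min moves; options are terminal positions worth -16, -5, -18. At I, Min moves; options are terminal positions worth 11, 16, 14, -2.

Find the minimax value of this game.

C (Min): min(5, 16, -8, -3) = -8
D (Min): min(6, 0, 1) = 0
B (Max): max(-8, 0, -12) = 0
F (Min): min(-18, -4) = -18
G (Min): min(-12, -11, 0) = -12
H (Min): min(-16, -5, -18) = -18
I (Min): min(11, 16, 14, -2) = -2
E (Max): max(-18, -12, -18, -2) = -2
Root (Min): min(0, -2, 17, -18) = -18

-18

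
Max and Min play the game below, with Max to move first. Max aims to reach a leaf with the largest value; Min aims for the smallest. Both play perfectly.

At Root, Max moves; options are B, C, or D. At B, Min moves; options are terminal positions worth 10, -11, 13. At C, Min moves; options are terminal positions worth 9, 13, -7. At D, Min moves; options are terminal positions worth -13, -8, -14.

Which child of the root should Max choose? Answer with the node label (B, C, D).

B (Min): min(10, -11, 13) = -11
C (Min): min(9, 13, -7) = -7
D (Min): min(-13, -8, -14) = -14
Root (Max): max(-11, -7, -14) = -7
Max picks the child with the highest value: C (value -7).

C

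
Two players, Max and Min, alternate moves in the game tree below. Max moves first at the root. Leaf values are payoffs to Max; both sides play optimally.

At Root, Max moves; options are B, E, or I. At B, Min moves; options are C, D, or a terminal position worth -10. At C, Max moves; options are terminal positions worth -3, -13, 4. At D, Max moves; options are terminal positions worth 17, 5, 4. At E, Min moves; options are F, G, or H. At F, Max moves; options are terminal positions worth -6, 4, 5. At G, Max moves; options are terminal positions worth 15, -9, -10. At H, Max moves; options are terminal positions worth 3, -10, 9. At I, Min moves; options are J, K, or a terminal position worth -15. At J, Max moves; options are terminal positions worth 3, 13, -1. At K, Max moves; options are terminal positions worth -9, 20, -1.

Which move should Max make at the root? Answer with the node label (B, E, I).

C (Max): max(-3, -13, 4) = 4
D (Max): max(17, 5, 4) = 17
B (Min): min(4, 17, -10) = -10
F (Max): max(-6, 4, 5) = 5
G (Max): max(15, -9, -10) = 15
H (Max): max(3, -10, 9) = 9
E (Min): min(5, 15, 9) = 5
J (Max): max(3, 13, -1) = 13
K (Max): max(-9, 20, -1) = 20
I (Min): min(13, 20, -15) = -15
Root (Max): max(-10, 5, -15) = 5
Max picks the child with the highest value: E (value 5).

E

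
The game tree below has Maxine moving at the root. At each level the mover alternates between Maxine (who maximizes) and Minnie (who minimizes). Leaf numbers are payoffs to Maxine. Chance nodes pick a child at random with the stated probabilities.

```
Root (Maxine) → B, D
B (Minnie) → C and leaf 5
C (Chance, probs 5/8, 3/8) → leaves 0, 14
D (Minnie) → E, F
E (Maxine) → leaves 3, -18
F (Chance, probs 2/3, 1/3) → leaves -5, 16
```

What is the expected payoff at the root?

C (Chance): 5/8·0 + 3/8·14 = 5.25
B (Minnie): min(5.25, 5) = 5
E (Maxine): max(3, -18) = 3
F (Chance): 2/3·-5 + 1/3·16 = 2
D (Minnie): min(3, 2) = 2
Root (Maxine): max(5, 2) = 5

5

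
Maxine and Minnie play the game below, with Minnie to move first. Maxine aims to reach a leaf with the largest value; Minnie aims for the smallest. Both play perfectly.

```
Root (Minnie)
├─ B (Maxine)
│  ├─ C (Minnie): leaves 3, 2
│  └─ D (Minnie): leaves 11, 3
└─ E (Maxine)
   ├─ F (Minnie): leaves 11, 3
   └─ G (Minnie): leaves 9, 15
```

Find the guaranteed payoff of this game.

3

C (Minnie): min(3, 2) = 2
D (Minnie): min(11, 3) = 3
B (Maxine): max(2, 3) = 3
F (Minnie): min(11, 3) = 3
G (Minnie): min(9, 15) = 9
E (Maxine): max(3, 9) = 9
Root (Minnie): min(3, 9) = 3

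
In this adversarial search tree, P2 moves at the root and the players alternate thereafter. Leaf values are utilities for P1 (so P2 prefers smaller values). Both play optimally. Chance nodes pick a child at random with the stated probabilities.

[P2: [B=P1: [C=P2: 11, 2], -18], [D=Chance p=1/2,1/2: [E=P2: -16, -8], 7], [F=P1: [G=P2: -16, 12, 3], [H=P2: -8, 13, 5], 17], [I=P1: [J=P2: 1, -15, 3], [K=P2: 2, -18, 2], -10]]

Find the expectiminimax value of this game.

C (P2): min(11, 2) = 2
B (P1): max(2, -18) = 2
E (P2): min(-16, -8) = -16
D (Chance): 1/2·-16 + 1/2·7 = -4.5
G (P2): min(-16, 12, 3) = -16
H (P2): min(-8, 13, 5) = -8
F (P1): max(-16, -8, 17) = 17
J (P2): min(1, -15, 3) = -15
K (P2): min(2, -18, 2) = -18
I (P1): max(-15, -18, -10) = -10
Root (P2): min(2, -4.5, 17, -10) = -10

-10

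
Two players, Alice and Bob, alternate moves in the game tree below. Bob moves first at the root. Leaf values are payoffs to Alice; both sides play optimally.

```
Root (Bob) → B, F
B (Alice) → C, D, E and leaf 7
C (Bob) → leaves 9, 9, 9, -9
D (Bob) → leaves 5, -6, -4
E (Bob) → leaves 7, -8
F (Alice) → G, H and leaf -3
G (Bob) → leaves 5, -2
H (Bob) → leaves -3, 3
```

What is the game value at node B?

7

C: min(9, 9, 9, -9) = -9
D: min(5, -6, -4) = -6
E: min(7, -8) = -8
B: max(-9, -6, -8, 7) = 7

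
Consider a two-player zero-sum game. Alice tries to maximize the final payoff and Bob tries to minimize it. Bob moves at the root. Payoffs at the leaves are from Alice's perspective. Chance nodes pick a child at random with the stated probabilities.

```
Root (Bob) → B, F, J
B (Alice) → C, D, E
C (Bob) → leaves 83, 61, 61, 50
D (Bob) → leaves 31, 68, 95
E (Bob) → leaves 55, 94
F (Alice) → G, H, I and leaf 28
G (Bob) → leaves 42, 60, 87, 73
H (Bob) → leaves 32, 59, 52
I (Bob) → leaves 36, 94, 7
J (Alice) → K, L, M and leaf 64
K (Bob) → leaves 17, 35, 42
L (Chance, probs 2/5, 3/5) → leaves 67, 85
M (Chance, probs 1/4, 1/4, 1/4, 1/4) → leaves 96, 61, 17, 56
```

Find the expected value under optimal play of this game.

C (Bob): min(83, 61, 61, 50) = 50
D (Bob): min(31, 68, 95) = 31
E (Bob): min(55, 94) = 55
B (Alice): max(50, 31, 55) = 55
G (Bob): min(42, 60, 87, 73) = 42
H (Bob): min(32, 59, 52) = 32
I (Bob): min(36, 94, 7) = 7
F (Alice): max(42, 32, 7, 28) = 42
K (Bob): min(17, 35, 42) = 17
L (Chance): 2/5·67 + 3/5·85 = 77.8
M (Chance): 1/4·96 + 1/4·61 + 1/4·17 + 1/4·56 = 57.5
J (Alice): max(17, 77.8, 57.5, 64) = 77.8
Root (Bob): min(55, 42, 77.8) = 42

42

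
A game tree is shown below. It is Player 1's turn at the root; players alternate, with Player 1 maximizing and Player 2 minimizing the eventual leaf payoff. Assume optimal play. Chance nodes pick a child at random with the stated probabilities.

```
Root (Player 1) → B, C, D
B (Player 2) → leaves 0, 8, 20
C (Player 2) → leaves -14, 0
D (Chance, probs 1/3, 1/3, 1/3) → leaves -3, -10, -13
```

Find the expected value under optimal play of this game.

B (Player 2): min(0, 8, 20) = 0
C (Player 2): min(-14, 0) = -14
D (Chance): 1/3·-3 + 1/3·-10 + 1/3·-13 = -8.67
Root (Player 1): max(0, -14, -8.67) = 0

0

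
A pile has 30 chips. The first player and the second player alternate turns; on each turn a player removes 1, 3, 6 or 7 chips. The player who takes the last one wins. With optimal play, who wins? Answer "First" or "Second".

Mark each pile size as W (mover wins) or L (mover loses):
i:   0  1  2  3  4  5  6  7  8  9 10 11 12 13 14 15 16 17 18 19 20 21 22 23 24 25 26 27 28 29 30
     L  W  L  W  L  W  W  W  W  W  W  W  L  W  L  W  L  W  W  W  W  W  W  W  L  W  L  W  L  W  W
Position 30 is W, so the first player wins.

First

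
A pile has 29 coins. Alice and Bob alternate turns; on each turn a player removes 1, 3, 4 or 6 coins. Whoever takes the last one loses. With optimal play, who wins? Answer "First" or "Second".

Second

W/L table (W = player to move can force a win):
i:   0  1  2  3  4  5  6  7  8  9 10 11 12 13 14 15 16 17 18 19 20 21 22 23 24 25 26 27 28 29
     W  L  W  L  W  W  W  W  L  W  L  W  W  W  W  L  W  L  W  W  W  W  L  W  L  W  W  W  W  L
Position 29 is L, so the second player wins.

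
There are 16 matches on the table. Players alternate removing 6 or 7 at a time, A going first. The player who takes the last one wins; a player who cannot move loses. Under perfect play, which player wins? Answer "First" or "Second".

Second

Positions where the player to move wins (W) vs loses (L):
i:   0  1  2  3  4  5  6  7  8  9 10 11 12 13 14 15 16
     L  L  L  L  L  L  W  W  W  W  W  W  W  L  L  L  L
Position 16 is L, so the second player wins.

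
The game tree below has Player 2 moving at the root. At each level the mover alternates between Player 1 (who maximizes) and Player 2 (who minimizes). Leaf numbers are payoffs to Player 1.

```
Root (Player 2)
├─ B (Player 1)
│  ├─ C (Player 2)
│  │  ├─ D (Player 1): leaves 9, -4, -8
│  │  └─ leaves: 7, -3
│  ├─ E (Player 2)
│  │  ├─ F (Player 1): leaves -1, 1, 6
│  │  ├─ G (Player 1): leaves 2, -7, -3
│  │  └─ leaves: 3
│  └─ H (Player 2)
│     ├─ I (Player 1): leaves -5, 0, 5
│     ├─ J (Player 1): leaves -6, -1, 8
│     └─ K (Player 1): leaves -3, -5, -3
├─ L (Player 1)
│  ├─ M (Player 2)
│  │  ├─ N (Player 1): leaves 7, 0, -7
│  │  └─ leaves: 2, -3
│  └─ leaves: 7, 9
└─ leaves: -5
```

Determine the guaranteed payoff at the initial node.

-5

D (Player 1): max(9, -4, -8) = 9
C (Player 2): min(9, 7, -3) = -3
F (Player 1): max(-1, 1, 6) = 6
G (Player 1): max(2, -7, -3) = 2
E (Player 2): min(6, 2, 3) = 2
I (Player 1): max(-5, 0, 5) = 5
J (Player 1): max(-6, -1, 8) = 8
K (Player 1): max(-3, -5, -3) = -3
H (Player 2): min(5, 8, -3) = -3
B (Player 1): max(-3, 2, -3) = 2
N (Player 1): max(7, 0, -7) = 7
M (Player 2): min(7, 2, -3) = -3
L (Player 1): max(-3, 7, 9) = 9
Root (Player 2): min(2, 9, -5) = -5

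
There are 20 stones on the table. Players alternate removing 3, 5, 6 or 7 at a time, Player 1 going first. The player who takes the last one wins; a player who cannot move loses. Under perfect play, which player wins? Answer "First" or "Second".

Positions where the player to move wins (W) vs loses (L):
i:   0  1  2  3  4  5  6  7  8  9 10 11 12 13 14 15 16 17 18 19 20
     L  L  L  W  W  W  W  W  W  W  L  L  L  W  W  W  W  W  W  W  L
Position 20 is L, so the second player wins.

Second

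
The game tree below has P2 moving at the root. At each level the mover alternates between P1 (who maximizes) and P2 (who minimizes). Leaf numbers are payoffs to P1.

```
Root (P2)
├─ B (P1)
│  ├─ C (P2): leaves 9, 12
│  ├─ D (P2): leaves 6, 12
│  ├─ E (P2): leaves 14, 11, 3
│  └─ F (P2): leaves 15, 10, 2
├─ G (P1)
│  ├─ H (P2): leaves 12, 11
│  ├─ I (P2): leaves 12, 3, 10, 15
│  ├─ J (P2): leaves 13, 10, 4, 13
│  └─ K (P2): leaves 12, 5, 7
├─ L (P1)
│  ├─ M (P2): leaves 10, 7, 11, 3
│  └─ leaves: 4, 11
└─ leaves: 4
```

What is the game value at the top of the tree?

C (P2): min(9, 12) = 9
D (P2): min(6, 12) = 6
E (P2): min(14, 11, 3) = 3
F (P2): min(15, 10, 2) = 2
B (P1): max(9, 6, 3, 2) = 9
H (P2): min(12, 11) = 11
I (P2): min(12, 3, 10, 15) = 3
J (P2): min(13, 10, 4, 13) = 4
K (P2): min(12, 5, 7) = 5
G (P1): max(11, 3, 4, 5) = 11
M (P2): min(10, 7, 11, 3) = 3
L (P1): max(3, 4, 11) = 11
Root (P2): min(9, 11, 11, 4) = 4

4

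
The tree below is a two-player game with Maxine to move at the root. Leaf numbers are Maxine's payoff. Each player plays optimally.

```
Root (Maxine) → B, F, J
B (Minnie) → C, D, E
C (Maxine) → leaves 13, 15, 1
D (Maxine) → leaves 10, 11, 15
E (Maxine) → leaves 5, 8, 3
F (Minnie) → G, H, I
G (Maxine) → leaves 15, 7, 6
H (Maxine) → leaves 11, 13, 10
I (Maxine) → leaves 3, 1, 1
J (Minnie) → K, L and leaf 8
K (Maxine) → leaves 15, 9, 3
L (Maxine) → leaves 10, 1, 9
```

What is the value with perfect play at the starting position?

C (Maxine): max(13, 15, 1) = 15
D (Maxine): max(10, 11, 15) = 15
E (Maxine): max(5, 8, 3) = 8
B (Minnie): min(15, 15, 8) = 8
G (Maxine): max(15, 7, 6) = 15
H (Maxine): max(11, 13, 10) = 13
I (Maxine): max(3, 1, 1) = 3
F (Minnie): min(15, 13, 3) = 3
K (Maxine): max(15, 9, 3) = 15
L (Maxine): max(10, 1, 9) = 10
J (Minnie): min(15, 10, 8) = 8
Root (Maxine): max(8, 3, 8) = 8

8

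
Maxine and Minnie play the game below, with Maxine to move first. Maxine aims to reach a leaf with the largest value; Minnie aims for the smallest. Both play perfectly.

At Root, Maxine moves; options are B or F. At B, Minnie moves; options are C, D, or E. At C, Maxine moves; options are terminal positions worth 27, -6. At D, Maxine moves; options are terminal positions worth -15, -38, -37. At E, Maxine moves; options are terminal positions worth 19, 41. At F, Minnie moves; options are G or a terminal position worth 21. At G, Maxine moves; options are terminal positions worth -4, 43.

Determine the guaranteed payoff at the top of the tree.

21

C (Maxine): max(27, -6) = 27
D (Maxine): max(-15, -38, -37) = -15
E (Maxine): max(19, 41) = 41
B (Minnie): min(27, -15, 41) = -15
G (Maxine): max(-4, 43) = 43
F (Minnie): min(43, 21) = 21
Root (Maxine): max(-15, 21) = 21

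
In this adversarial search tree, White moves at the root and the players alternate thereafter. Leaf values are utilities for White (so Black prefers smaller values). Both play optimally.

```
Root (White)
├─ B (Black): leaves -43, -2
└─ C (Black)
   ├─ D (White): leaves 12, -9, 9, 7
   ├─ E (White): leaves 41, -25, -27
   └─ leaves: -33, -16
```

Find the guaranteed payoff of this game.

B (Black): min(-43, -2) = -43
D (White): max(12, -9, 9, 7) = 12
E (White): max(41, -25, -27) = 41
C (Black): min(12, 41, -33, -16) = -33
Root (White): max(-43, -33) = -33

-33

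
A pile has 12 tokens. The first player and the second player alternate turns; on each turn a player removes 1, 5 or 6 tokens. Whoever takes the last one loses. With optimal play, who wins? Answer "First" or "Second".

Compute winning (W) and losing (L) positions by backward induction:
i:   0  1  2  3  4  5  6  7  8  9 10 11 12
     W  L  W  L  W  L  W  W  W  W  W  W  L
Position 12 is L, so the second player wins.

Second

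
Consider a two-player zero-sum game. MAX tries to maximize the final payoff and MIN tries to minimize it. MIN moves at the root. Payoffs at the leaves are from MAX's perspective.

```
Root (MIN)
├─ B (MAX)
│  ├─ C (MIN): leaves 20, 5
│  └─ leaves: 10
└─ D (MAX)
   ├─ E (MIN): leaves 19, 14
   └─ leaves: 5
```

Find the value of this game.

10

C (MIN): min(20, 5) = 5
B (MAX): max(5, 10) = 10
E (MIN): min(19, 14) = 14
D (MAX): max(14, 5) = 14
Root (MIN): min(10, 14) = 10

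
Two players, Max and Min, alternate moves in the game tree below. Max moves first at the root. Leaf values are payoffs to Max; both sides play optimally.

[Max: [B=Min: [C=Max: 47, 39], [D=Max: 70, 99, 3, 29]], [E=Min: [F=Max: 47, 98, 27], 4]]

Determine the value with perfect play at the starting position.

C (Max): max(47, 39) = 47
D (Max): max(70, 99, 3, 29) = 99
B (Min): min(47, 99) = 47
F (Max): max(47, 98, 27) = 98
E (Min): min(98, 4) = 4
Root (Max): max(47, 4) = 47

47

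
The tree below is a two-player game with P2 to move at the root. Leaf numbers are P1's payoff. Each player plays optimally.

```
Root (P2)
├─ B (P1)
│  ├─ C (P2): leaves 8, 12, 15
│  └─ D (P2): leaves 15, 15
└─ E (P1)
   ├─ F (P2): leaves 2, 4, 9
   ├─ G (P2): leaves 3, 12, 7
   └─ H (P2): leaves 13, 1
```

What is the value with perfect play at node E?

3

F: min(2, 4, 9) = 2
G: min(3, 12, 7) = 3
H: min(13, 1) = 1
E: max(2, 3, 1) = 3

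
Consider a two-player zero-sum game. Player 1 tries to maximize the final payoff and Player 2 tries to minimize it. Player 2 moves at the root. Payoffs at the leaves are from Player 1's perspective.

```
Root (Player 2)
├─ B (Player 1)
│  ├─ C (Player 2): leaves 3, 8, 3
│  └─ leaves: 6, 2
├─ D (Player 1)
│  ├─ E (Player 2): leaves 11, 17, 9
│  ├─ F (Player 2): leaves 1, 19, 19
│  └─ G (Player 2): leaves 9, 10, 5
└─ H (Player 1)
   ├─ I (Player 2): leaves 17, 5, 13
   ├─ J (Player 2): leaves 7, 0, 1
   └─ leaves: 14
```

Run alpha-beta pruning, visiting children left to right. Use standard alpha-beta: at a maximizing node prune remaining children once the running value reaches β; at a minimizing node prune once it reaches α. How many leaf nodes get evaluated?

14

C [α=-∞,β=+∞]: v=3
B [α=-∞,β=+∞]: v=6
E [α=-∞,β=6]: v=9
D [α=-∞,β=6]: v=9 after child 1 ≥ β → β-cutoff, skip 2
I [α=-∞,β=6]: v=5
J [α=5,β=6]: v=0 after child 2 ≤ α → α-cutoff, skip 1
H [α=-∞,β=6]: v=14
Root [α=-∞,β=+∞]: v=6
Leaves evaluated: 14 of 21.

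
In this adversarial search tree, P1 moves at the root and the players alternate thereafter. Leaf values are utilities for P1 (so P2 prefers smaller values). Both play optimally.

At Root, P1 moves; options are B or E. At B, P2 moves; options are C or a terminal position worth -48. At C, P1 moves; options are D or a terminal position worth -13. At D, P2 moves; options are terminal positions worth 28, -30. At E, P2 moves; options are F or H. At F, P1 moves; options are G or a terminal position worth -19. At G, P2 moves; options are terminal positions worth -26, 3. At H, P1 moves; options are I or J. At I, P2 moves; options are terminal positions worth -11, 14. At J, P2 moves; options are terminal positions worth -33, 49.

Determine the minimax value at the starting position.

D (P2): min(28, -30) = -30
C (P1): max(-30, -13) = -13
B (P2): min(-13, -48) = -48
G (P2): min(-26, 3) = -26
F (P1): max(-26, -19) = -19
I (P2): min(-11, 14) = -11
J (P2): min(-33, 49) = -33
H (P1): max(-11, -33) = -11
E (P2): min(-19, -11) = -19
Root (P1): max(-48, -19) = -19

-19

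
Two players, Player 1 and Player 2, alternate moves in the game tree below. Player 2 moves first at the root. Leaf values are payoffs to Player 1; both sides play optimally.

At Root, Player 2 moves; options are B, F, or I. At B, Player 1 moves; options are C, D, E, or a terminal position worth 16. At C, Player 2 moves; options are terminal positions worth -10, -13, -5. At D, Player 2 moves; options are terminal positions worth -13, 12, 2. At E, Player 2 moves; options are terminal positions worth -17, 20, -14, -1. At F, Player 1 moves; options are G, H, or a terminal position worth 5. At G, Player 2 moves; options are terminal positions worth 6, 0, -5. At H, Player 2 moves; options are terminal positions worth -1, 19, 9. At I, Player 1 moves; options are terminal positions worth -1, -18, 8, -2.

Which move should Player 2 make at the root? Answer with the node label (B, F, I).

C (Player 2): min(-10, -13, -5) = -13
D (Player 2): min(-13, 12, 2) = -13
E (Player 2): min(-17, 20, -14, -1) = -17
B (Player 1): max(-13, -13, -17, 16) = 16
G (Player 2): min(6, 0, -5) = -5
H (Player 2): min(-1, 19, 9) = -1
F (Player 1): max(-5, -1, 5) = 5
I (Player 1): max(-1, -18, 8, -2) = 8
Root (Player 2): min(16, 5, 8) = 5
Player 2 picks the child with the lowest value: F (value 5).

F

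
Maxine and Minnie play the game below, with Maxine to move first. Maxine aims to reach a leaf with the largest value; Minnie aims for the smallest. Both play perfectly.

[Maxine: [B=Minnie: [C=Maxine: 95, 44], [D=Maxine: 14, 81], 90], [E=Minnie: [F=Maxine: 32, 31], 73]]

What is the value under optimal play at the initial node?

C (Maxine): max(95, 44) = 95
D (Maxine): max(14, 81) = 81
B (Minnie): min(95, 81, 90) = 81
F (Maxine): max(32, 31) = 32
E (Minnie): min(32, 73) = 32
Root (Maxine): max(81, 32) = 81

81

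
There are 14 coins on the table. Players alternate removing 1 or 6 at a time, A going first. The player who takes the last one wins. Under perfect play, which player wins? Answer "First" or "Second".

Positions where the player to move wins (W) vs loses (L):
i:   0  1  2  3  4  5  6  7  8  9 10 11 12 13 14
     L  W  L  W  L  W  W  L  W  L  W  L  W  W  L
Position 14 is L, so the second player wins.

Second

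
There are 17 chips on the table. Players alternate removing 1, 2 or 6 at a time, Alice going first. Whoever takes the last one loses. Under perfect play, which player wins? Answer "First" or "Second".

First

Positions where the player to move wins (W) vs loses (L):
i:   0  1  2  3  4  5  6  7  8  9 10 11 12 13 14 15 16 17
     W  L  W  W  L  W  W  W  L  W  W  L  W  W  W  L  W  W
Position 17 is W, so the first player wins.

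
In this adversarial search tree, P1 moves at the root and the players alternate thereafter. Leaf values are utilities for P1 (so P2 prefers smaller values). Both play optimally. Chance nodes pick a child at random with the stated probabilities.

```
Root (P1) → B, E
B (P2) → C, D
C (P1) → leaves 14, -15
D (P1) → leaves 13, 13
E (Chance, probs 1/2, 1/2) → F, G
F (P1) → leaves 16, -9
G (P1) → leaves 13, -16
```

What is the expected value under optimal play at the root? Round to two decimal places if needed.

C (P1): max(14, -15) = 14
D (P1): max(13, 13) = 13
B (P2): min(14, 13) = 13
F (P1): max(16, -9) = 16
G (P1): max(13, -16) = 13
E (Chance): 1/2·16 + 1/2·13 = 14.5
Root (P1): max(13, 14.5) = 14.5

14.5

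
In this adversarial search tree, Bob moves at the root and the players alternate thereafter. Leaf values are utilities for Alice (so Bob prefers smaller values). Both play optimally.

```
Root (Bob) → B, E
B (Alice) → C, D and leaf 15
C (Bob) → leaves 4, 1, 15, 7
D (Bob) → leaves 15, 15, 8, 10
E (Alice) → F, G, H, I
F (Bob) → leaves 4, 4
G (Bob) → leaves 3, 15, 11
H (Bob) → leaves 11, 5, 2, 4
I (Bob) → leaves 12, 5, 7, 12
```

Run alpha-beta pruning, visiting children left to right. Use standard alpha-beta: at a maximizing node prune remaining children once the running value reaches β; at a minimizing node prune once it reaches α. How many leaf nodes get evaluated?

C [α=-∞,β=+∞]: v=1
D [α=1,β=+∞]: v=8
B [α=-∞,β=+∞]: v=15
F [α=-∞,β=15]: v=4
G [α=4,β=15]: v=3 after child 1 ≤ α → α-cutoff, skip 2
H [α=4,β=15]: v=2 after child 3 ≤ α → α-cutoff, skip 1
I [α=4,β=15]: v=5
E [α=-∞,β=15]: v=5
Root [α=-∞,β=+∞]: v=5
Leaves evaluated: 19 of 22.

19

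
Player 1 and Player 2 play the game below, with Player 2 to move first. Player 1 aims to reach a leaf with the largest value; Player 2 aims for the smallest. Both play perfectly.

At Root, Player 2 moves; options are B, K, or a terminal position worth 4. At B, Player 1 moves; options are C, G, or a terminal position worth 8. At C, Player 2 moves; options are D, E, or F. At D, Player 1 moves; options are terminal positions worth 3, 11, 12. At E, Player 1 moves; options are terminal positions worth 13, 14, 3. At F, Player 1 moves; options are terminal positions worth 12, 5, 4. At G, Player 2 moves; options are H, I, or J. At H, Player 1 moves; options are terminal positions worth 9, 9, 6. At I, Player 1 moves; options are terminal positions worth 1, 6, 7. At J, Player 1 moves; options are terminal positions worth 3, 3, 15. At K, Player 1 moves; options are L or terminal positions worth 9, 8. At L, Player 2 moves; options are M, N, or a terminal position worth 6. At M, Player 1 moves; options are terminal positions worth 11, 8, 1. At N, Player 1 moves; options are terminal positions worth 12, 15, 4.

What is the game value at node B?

D: max(3, 11, 12) = 12
E: max(13, 14, 3) = 14
F: max(12, 5, 4) = 12
C: min(12, 14, 12) = 12
H: max(9, 9, 6) = 9
I: max(1, 6, 7) = 7
J: max(3, 3, 15) = 15
G: min(9, 7, 15) = 7
B: max(12, 7, 8) = 12

12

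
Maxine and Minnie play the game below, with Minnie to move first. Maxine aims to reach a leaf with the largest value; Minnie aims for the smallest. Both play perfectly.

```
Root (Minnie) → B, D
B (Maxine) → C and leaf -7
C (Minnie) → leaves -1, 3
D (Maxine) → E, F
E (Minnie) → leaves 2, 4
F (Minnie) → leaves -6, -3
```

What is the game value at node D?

E: min(2, 4) = 2
F: min(-6, -3) = -6
D: max(2, -6) = 2

2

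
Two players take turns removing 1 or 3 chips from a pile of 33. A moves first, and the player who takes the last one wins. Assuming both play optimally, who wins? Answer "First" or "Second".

W/L table (W = player to move can force a win):
i:   0  1  2  3  4  5  6  7  8  9 10 11 12 13 14 15 16 17 18 19 20 21 22 23 24 25 26 27 28 29 30 31 32 33
     L  W  L  W  L  W  L  W  L  W  L  W  L  W  L  W  L  W  L  W  L  W  L  W  L  W  L  W  L  W  L  W  L  W
Position 33 is W, so the first player wins.

First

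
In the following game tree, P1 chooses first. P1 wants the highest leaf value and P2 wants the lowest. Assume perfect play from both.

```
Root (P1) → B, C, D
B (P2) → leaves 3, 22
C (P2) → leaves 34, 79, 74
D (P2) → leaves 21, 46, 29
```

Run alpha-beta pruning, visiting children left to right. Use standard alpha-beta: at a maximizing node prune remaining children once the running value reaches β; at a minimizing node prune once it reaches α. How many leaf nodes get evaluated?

6

B [α=-∞,β=+∞]: v=3
C [α=3,β=+∞]: v=34
D [α=34,β=+∞]: v=21 after child 1 ≤ α → α-cutoff, skip 2
Root [α=-∞,β=+∞]: v=34
Leaves evaluated: 6 of 8.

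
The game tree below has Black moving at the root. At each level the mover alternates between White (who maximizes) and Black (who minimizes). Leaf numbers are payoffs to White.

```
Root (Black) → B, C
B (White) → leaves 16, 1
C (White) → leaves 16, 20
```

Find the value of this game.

16

B (White): max(16, 1) = 16
C (White): max(16, 20) = 20
Root (Black): min(16, 20) = 16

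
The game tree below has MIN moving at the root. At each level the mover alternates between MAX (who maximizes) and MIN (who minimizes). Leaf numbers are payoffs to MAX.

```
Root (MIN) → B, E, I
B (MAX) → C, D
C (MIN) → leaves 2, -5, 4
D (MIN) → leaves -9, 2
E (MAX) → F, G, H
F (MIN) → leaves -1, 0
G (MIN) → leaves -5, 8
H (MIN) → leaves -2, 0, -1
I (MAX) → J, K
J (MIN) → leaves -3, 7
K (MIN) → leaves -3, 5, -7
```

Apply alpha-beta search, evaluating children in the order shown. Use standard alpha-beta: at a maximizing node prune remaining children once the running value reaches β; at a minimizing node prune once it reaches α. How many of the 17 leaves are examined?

C [α=-∞,β=+∞]: v=-5
D [α=-5,β=+∞]: v=-9 after child 1 ≤ α → α-cutoff, skip 1
B [α=-∞,β=+∞]: v=-5
F [α=-∞,β=-5]: v=-1
E [α=-∞,β=-5]: v=-1 after child 1 ≥ β → β-cutoff, skip 2
J [α=-∞,β=-5]: v=-3
I [α=-∞,β=-5]: v=-3 after child 1 ≥ β → β-cutoff, skip 1
Root [α=-∞,β=+∞]: v=-5
Leaves evaluated: 8 of 17.

8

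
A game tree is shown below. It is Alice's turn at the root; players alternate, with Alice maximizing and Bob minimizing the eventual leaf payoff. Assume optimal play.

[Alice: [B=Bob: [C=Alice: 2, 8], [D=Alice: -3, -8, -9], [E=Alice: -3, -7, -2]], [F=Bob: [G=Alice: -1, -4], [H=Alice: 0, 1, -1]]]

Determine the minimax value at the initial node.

C (Alice): max(2, 8) = 8
D (Alice): max(-3, -8, -9) = -3
E (Alice): max(-3, -7, -2) = -2
B (Bob): min(8, -3, -2) = -3
G (Alice): max(-1, -4) = -1
H (Alice): max(0, 1, -1) = 1
F (Bob): min(-1, 1) = -1
Root (Alice): max(-3, -1) = -1

-1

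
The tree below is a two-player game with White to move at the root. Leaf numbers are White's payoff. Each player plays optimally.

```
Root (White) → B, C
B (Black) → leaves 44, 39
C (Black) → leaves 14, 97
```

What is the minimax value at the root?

39

B (Black): min(44, 39) = 39
C (Black): min(14, 97) = 14
Root (White): max(39, 14) = 39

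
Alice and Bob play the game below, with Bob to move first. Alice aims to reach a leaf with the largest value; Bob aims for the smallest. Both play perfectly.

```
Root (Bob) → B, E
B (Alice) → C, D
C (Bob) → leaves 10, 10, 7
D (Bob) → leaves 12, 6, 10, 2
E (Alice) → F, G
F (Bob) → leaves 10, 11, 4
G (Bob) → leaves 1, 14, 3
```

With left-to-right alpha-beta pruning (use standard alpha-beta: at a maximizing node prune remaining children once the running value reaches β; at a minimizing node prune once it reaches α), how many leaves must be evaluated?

9

C [α=-∞,β=+∞]: v=7
D [α=7,β=+∞]: v=6 after child 2 ≤ α → α-cutoff, skip 2
B [α=-∞,β=+∞]: v=7
F [α=-∞,β=7]: v=4
G [α=4,β=7]: v=1 after child 1 ≤ α → α-cutoff, skip 2
E [α=-∞,β=7]: v=4
Root [α=-∞,β=+∞]: v=4
Leaves evaluated: 9 of 13.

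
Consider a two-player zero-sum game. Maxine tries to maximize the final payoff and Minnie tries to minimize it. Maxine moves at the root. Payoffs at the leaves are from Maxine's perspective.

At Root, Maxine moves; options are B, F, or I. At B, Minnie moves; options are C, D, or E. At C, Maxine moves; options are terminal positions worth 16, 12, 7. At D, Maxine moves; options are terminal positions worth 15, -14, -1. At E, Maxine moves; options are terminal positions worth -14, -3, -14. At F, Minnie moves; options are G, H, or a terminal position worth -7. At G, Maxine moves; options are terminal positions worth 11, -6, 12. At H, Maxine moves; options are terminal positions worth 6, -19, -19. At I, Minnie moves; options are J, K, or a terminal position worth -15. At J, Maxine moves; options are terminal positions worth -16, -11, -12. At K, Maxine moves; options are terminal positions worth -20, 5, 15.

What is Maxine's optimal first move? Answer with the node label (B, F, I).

B

C (Maxine): max(16, 12, 7) = 16
D (Maxine): max(15, -14, -1) = 15
E (Maxine): max(-14, -3, -14) = -3
B (Minnie): min(16, 15, -3) = -3
G (Maxine): max(11, -6, 12) = 12
H (Maxine): max(6, -19, -19) = 6
F (Minnie): min(12, 6, -7) = -7
J (Maxine): max(-16, -11, -12) = -11
K (Maxine): max(-20, 5, 15) = 15
I (Minnie): min(-11, 15, -15) = -15
Root (Maxine): max(-3, -7, -15) = -3
Maxine picks the child with the highest value: B (value -3).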